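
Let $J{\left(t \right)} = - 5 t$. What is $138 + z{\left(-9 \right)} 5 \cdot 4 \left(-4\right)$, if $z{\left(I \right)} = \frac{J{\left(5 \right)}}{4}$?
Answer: $638$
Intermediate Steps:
$z{\left(I \right)} = - \frac{25}{4}$ ($z{\left(I \right)} = \frac{\left(-5\right) 5}{4} = \left(-25\right) \frac{1}{4} = - \frac{25}{4}$)
$138 + z{\left(-9 \right)} 5 \cdot 4 \left(-4\right) = 138 - \frac{25 \cdot 5 \cdot 4 \left(-4\right)}{4} = 138 - \frac{25 \cdot 20 \left(-4\right)}{4} = 138 - -500 = 138 + 500 = 638$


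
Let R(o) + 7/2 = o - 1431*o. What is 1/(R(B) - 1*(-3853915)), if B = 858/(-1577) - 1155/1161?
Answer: 1220598/4706762755337 ≈ 2.5933e-7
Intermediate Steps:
B = -939191/610299 (B = 858*(-1/1577) - 1155*1/1161 = -858/1577 - 385/387 = -939191/610299 ≈ -1.5389)
R(o) = -7/2 - 1430*o (R(o) = -7/2 + (o - 1431*o) = -7/2 - 1430*o)
1/(R(B) - 1*(-3853915)) = 1/((-7/2 - 1430*(-939191/610299)) - 1*(-3853915)) = 1/((-7/2 + 1343043130/610299) + 3853915) = 1/(2681814167/1220598 + 3853915) = 1/(4706762755337/1220598) = 1220598/4706762755337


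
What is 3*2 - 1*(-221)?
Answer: 227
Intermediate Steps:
3*2 - 1*(-221) = 6 + 221 = 227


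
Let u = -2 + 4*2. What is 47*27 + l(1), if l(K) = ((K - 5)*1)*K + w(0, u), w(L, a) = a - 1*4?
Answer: 1267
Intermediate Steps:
u = 6 (u = -2 + 8 = 6)
w(L, a) = -4 + a (w(L, a) = a - 4 = -4 + a)
l(K) = 2 + K*(-5 + K) (l(K) = ((K - 5)*1)*K + (-4 + 6) = ((-5 + K)*1)*K + 2 = (-5 + K)*K + 2 = K*(-5 + K) + 2 = 2 + K*(-5 + K))
47*27 + l(1) = 47*27 + (2 + 1**2 - 5*1) = 1269 + (2 + 1 - 5) = 1269 - 2 = 1267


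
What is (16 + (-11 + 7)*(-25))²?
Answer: 13456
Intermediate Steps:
(16 + (-11 + 7)*(-25))² = (16 - 4*(-25))² = (16 + 100)² = 116² = 13456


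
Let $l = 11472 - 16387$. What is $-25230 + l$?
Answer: $-30145$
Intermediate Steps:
$l = -4915$ ($l = 11472 - 16387 = -4915$)
$-25230 + l = -25230 - 4915 = -30145$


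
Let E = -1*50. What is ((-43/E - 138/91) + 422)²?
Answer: 3675322254769/20702500 ≈ 1.7753e+5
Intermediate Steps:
E = -50
((-43/E - 138/91) + 422)² = ((-43/(-50) - 138/91) + 422)² = ((-43*(-1/50) - 138*1/91) + 422)² = ((43/50 - 138/91) + 422)² = (-2987/4550 + 422)² = (1917113/4550)² = 3675322254769/20702500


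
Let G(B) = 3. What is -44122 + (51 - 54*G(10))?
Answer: -44233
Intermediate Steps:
-44122 + (51 - 54*G(10)) = -44122 + (51 - 54*3) = -44122 + (51 - 162) = -44122 - 111 = -44233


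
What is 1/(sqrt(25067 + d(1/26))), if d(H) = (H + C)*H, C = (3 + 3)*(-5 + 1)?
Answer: 26*sqrt(1882741)/5648223 ≈ 0.0063162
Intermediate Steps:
C = -24 (C = 6*(-4) = -24)
d(H) = H*(-24 + H) (d(H) = (H - 24)*H = (-24 + H)*H = H*(-24 + H))
1/(sqrt(25067 + d(1/26))) = 1/(sqrt(25067 + (-24 + 1/26)/26)) = 1/(sqrt(25067 + (1/26)*(-623/26))) = 1/(sqrt(25067 - 623/676)) = 1/(sqrt(16944669/676)) = 1/(3*sqrt(1882741)/26) = 26*sqrt(1882741)/5648223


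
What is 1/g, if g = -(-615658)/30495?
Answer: 30495/615658 ≈ 0.049532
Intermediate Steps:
g = 615658/30495 (g = -(-615658)/30495 = -1*(-615658/30495) = 615658/30495 ≈ 20.189)
1/g = 1/(615658/30495) = 30495/615658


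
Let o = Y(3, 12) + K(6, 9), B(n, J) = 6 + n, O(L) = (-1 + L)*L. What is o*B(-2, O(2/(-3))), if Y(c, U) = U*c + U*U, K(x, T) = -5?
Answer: 700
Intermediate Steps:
O(L) = L*(-1 + L)
Y(c, U) = U**2 + U*c (Y(c, U) = U*c + U**2 = U**2 + U*c)
o = 175 (o = 12*(12 + 3) - 5 = 12*15 - 5 = 180 - 5 = 175)
o*B(-2, O(2/(-3))) = 175*(6 - 2) = 175*4 = 700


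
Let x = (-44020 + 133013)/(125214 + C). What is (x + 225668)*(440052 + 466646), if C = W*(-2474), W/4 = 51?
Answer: 38823382569688067/189741 ≈ 2.0461e+11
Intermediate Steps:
W = 204 (W = 4*51 = 204)
C = -504696 (C = 204*(-2474) = -504696)
x = -88993/379482 (x = (-44020 + 133013)/(125214 - 504696) = 88993/(-379482) = 88993*(-1/379482) = -88993/379482 ≈ -0.23451)
(x + 225668)*(440052 + 466646) = (-88993/379482 + 225668)*(440052 + 466646) = (85636854983/379482)*906698 = 38823382569688067/189741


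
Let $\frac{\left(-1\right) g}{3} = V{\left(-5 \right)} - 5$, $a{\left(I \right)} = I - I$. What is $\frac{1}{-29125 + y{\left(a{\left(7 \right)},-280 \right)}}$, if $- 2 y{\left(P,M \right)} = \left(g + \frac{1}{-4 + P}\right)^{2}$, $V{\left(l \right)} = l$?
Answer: $- \frac{32}{946161} \approx -3.3821 \cdot 10^{-5}$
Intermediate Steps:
$a{\left(I \right)} = 0$
$g = 30$ ($g = - 3 \left(-5 - 5\right) = \left(-3\right) \left(-10\right) = 30$)
$y{\left(P,M \right)} = - \frac{\left(30 + \frac{1}{-4 + P}\right)^{2}}{2}$
$\frac{1}{-29125 + y{\left(a{\left(7 \right)},-280 \right)}} = \frac{1}{-29125 - \frac{\left(-119 + 30 \cdot 0\right)^{2}}{2 \left(-4 + 0\right)^{2}}} = \frac{1}{-29125 - \frac{\left(-119 + 0\right)^{2}}{2 \cdot 16}} = \frac{1}{-29125 - \frac{1}{2} \left(-119\right)^{2} \cdot \frac{1}{16}} = \frac{1}{-29125 - \frac{14161}{2} \cdot \frac{1}{16}} = \frac{1}{-29125 - \frac{14161}{32}} = \frac{1}{- \frac{946161}{32}} = - \frac{32}{946161}$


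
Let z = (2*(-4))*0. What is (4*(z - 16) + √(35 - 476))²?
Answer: 3655 - 2688*I ≈ 3655.0 - 2688.0*I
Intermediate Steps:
z = 0 (z = -8*0 = 0)
(4*(z - 16) + √(35 - 476))² = (4*(0 - 16) + √(35 - 476))² = (4*(-16) + √(-441))² = (-64 + 21*I)²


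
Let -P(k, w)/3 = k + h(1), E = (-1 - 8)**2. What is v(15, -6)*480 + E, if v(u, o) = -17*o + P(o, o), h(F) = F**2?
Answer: 56241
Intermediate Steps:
E = 81 (E = (-9)**2 = 81)
P(k, w) = -3 - 3*k (P(k, w) = -3*(k + 1**2) = -3*(k + 1) = -3*(1 + k) = -3 - 3*k)
v(u, o) = -3 - 20*o (v(u, o) = -17*o + (-3 - 3*o) = -3 - 20*o)
v(15, -6)*480 + E = (-3 - 20*(-6))*480 + 81 = (-3 + 120)*480 + 81 = 117*480 + 81 = 56160 + 81 = 56241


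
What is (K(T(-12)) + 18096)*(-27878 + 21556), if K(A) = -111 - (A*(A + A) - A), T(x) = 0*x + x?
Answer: -111804570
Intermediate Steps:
T(x) = x (T(x) = 0 + x = x)
K(A) = -111 + A - 2*A**2 (K(A) = -111 - (A*(2*A) - A) = -111 - (2*A**2 - A) = -111 - (-A + 2*A**2) = -111 + (A - 2*A**2) = -111 + A - 2*A**2)
(K(T(-12)) + 18096)*(-27878 + 21556) = ((-111 - 12 - 2*(-12)**2) + 18096)*(-27878 + 21556) = ((-111 - 12 - 2*144) + 18096)*(-6322) = ((-111 - 12 - 288) + 18096)*(-6322) = (-411 + 18096)*(-6322) = 17685*(-6322) = -111804570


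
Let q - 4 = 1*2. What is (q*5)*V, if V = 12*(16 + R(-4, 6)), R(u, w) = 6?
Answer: 7920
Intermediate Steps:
q = 6 (q = 4 + 1*2 = 4 + 2 = 6)
V = 264 (V = 12*(16 + 6) = 12*22 = 264)
(q*5)*V = (6*5)*264 = 30*264 = 7920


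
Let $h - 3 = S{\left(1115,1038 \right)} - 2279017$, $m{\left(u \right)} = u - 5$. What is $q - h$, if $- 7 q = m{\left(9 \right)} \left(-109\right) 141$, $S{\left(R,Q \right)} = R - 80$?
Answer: $\frac{16007329}{7} \approx 2.2868 \cdot 10^{6}$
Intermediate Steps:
$m{\left(u \right)} = -5 + u$ ($m{\left(u \right)} = u - 5 = -5 + u$)
$S{\left(R,Q \right)} = -80 + R$ ($S{\left(R,Q \right)} = R - 80 = -80 + R$)
$q = \frac{61476}{7}$ ($q = - \frac{\left(-5 + 9\right) \left(-109\right) 141}{7} = - \frac{4 \left(-109\right) 141}{7} = - \frac{\left(-436\right) 141}{7} = \left(- \frac{1}{7}\right) \left(-61476\right) = \frac{61476}{7} \approx 8782.3$)
$h = -2277979$ ($h = 3 + \left(\left(-80 + 1115\right) - 2279017\right) = 3 + \left(1035 - 2279017\right) = 3 - 2277982 = -2277979$)
$q - h = \frac{61476}{7} - -2277979 = \frac{61476}{7} + 2277979 = \frac{16007329}{7}$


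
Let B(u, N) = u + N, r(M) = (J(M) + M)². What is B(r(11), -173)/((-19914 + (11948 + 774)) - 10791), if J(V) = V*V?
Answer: -17251/17983 ≈ -0.95930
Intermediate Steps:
J(V) = V²
r(M) = (M + M²)² (r(M) = (M² + M)² = (M + M²)²)
B(u, N) = N + u
B(r(11), -173)/((-19914 + (11948 + 774)) - 10791) = (-173 + 11²*(1 + 11)²)/((-19914 + (11948 + 774)) - 10791) = (-173 + 121*12²)/((-19914 + 12722) - 10791) = (-173 + 121*144)/(-7192 - 10791) = (-173 + 17424)/(-17983) = 17251*(-1/17983) = -17251/17983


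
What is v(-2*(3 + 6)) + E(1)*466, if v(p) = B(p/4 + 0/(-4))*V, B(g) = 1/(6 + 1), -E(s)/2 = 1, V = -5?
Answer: -6529/7 ≈ -932.71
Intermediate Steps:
E(s) = -2 (E(s) = -2*1 = -2)
B(g) = ⅐ (B(g) = 1/7 = ⅐)
v(p) = -5/7 (v(p) = (⅐)*(-5) = -5/7)
v(-2*(3 + 6)) + E(1)*466 = -5/7 - 2*466 = -5/7 - 932 = -6529/7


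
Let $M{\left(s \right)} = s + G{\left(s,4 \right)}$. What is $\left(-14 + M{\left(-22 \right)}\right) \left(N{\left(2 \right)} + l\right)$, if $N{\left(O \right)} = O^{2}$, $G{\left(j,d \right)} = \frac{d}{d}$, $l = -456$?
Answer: $15820$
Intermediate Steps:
$G{\left(j,d \right)} = 1$
$M{\left(s \right)} = 1 + s$ ($M{\left(s \right)} = s + 1 = 1 + s$)
$\left(-14 + M{\left(-22 \right)}\right) \left(N{\left(2 \right)} + l\right) = \left(-14 + \left(1 - 22\right)\right) \left(2^{2} - 456\right) = \left(-14 - 21\right) \left(4 - 456\right) = \left(-35\right) \left(-452\right) = 15820$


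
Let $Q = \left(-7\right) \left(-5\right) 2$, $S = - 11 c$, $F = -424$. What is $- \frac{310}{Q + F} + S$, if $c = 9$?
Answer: $- \frac{17368}{177} \approx -98.124$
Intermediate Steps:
$S = -99$ ($S = \left(-11\right) 9 = -99$)
$Q = 70$ ($Q = 35 \cdot 2 = 70$)
$- \frac{310}{Q + F} + S = - \frac{310}{70 - 424} - 99 = - \frac{310}{-354} - 99 = \left(-310\right) \left(- \frac{1}{354}\right) - 99 = \frac{155}{177} - 99 = - \frac{17368}{177}$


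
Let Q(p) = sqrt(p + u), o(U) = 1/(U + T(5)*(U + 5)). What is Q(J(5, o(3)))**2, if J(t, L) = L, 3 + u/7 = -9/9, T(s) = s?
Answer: -1203/43 ≈ -27.977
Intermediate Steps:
u = -28 (u = -21 + 7*(-9/9) = -21 + 7*(-9*1/9) = -21 + 7*(-1) = -21 - 7 = -28)
o(U) = 1/(25 + 6*U) (o(U) = 1/(U + 5*(U + 5)) = 1/(U + 5*(5 + U)) = 1/(U + (25 + 5*U)) = 1/(25 + 6*U))
Q(p) = sqrt(-28 + p) (Q(p) = sqrt(p - 28) = sqrt(-28 + p))
Q(J(5, o(3)))**2 = (sqrt(-28 + 1/(25 + 6*3)))**2 = (sqrt(-28 + 1/(25 + 18)))**2 = (sqrt(-28 + 1/43))**2 = (sqrt(-1203/43))**2 = (I*sqrt(51729)/43)**2 = -1203/43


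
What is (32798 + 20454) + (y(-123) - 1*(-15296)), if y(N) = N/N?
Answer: 68549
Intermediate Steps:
y(N) = 1
(32798 + 20454) + (y(-123) - 1*(-15296)) = (32798 + 20454) + (1 - 1*(-15296)) = 53252 + (1 + 15296) = 53252 + 15297 = 68549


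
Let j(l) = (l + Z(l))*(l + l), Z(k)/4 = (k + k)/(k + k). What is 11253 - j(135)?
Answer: -26277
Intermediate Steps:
Z(k) = 4 (Z(k) = 4*((k + k)/(k + k)) = 4*((2*k)/((2*k))) = 4*((2*k)*(1/(2*k))) = 4*1 = 4)
j(l) = 2*l*(4 + l) (j(l) = (l + 4)*(l + l) = (4 + l)*(2*l) = 2*l*(4 + l))
11253 - j(135) = 11253 - 2*135*(4 + 135) = 11253 - 2*135*139 = 11253 - 1*37530 = 11253 - 37530 = -26277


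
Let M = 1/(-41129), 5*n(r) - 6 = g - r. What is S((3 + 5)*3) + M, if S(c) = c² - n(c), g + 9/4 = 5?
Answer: 476314929/822580 ≈ 579.05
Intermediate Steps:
g = 11/4 (g = -9/4 + 5 = 11/4 ≈ 2.7500)
n(r) = 7/4 - r/5 (n(r) = 6/5 + (11/4 - r)/5 = 6/5 + (11/20 - r/5) = 7/4 - r/5)
S(c) = -7/4 + c² + c/5 (S(c) = c² - (7/4 - c/5) = c² + (-7/4 + c/5) = -7/4 + c² + c/5)
M = -1/41129 ≈ -2.4314e-5
S((3 + 5)*3) + M = (-7/4 + ((3 + 5)*3)² + ((3 + 5)*3)/5) - 1/41129 = (-7/4 + (8*3)² + (8*3)/5) - 1/41129 = (-7/4 + 24² + (⅕)*24) - 1/41129 = (-7/4 + 576 + 24/5) - 1/41129 = 11581/20 - 1/41129 = 476314929/822580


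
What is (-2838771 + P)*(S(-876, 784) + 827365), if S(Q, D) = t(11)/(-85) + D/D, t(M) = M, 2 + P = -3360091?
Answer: -435941923351536/85 ≈ -5.1287e+12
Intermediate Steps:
P = -3360093 (P = -2 - 3360091 = -3360093)
S(Q, D) = 74/85 (S(Q, D) = 11/(-85) + D/D = 11*(-1/85) + 1 = -11/85 + 1 = 74/85)
(-2838771 + P)*(S(-876, 784) + 827365) = (-2838771 - 3360093)*(74/85 + 827365) = -6198864*70326099/85 = -435941923351536/85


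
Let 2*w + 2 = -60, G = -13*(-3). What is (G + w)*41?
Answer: 328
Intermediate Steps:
G = 39
w = -31 (w = -1 + (½)*(-60) = -1 - 30 = -31)
(G + w)*41 = (39 - 31)*41 = 8*41 = 328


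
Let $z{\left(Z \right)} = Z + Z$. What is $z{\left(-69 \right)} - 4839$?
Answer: $-4977$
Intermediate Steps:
$z{\left(Z \right)} = 2 Z$
$z{\left(-69 \right)} - 4839 = 2 \left(-69\right) - 4839 = -138 - 4839 = -4977$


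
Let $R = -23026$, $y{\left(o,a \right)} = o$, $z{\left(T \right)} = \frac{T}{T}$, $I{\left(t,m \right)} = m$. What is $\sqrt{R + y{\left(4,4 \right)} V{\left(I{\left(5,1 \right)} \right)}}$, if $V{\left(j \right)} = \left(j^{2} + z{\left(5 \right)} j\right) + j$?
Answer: $i \sqrt{23014} \approx 151.7 i$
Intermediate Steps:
$z{\left(T \right)} = 1$
$V{\left(j \right)} = j^{2} + 2 j$ ($V{\left(j \right)} = \left(j^{2} + 1 j\right) + j = \left(j^{2} + j\right) + j = \left(j + j^{2}\right) + j = j^{2} + 2 j$)
$\sqrt{R + y{\left(4,4 \right)} V{\left(I{\left(5,1 \right)} \right)}} = \sqrt{-23026 + 4 \cdot 1 \left(2 + 1\right)} = \sqrt{-23026 + 4 \cdot 1 \cdot 3} = \sqrt{-23026 + 4 \cdot 3} = \sqrt{-23026 + 12} = \sqrt{-23014} = i \sqrt{23014}$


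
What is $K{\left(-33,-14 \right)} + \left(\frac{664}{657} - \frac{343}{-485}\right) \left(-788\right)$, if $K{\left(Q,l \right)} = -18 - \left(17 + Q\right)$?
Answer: $- \frac{431981398}{318645} \approx -1355.7$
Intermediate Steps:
$K{\left(Q,l \right)} = -35 - Q$
$K{\left(-33,-14 \right)} + \left(\frac{664}{657} - \frac{343}{-485}\right) \left(-788\right) = \left(-35 - -33\right) + \left(\frac{664}{657} - \frac{343}{-485}\right) \left(-788\right) = \left(-35 + 33\right) + \left(664 \cdot \frac{1}{657} - - \frac{343}{485}\right) \left(-788\right) = -2 + \left(\frac{664}{657} + \frac{343}{485}\right) \left(-788\right) = -2 + \frac{547391}{318645} \left(-788\right) = -2 - \frac{431344108}{318645} = - \frac{431981398}{318645}$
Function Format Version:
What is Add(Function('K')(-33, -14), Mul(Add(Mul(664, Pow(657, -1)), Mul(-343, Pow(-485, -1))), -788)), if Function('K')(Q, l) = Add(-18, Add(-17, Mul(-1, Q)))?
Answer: Rational(-431981398, 318645) ≈ -1355.7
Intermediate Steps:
Function('K')(Q, l) = Add(-35, Mul(-1, Q))
Add(Function('K')(-33, -14), Mul(Add(Mul(664, Pow(657, -1)), Mul(-343, Pow(-485, -1))), -788)) = Add(Add(-35, Mul(-1, -33)), Mul(Add(Mul(664, Pow(657, -1)), Mul(-343, Pow(-485, -1))), -788)) = Add(Add(-35, 33), Mul(Add(Mul(664, Rational(1, 657)), Mul(-343, Rational(-1, 485))), -788)) = Add(-2, Mul(Add(Rational(664, 657), Rational(343, 485)), -788)) = Add(-2, Mul(Rational(547391, 318645), -788)) = Add(-2, Rational(-431344108, 318645)) = Rational(-431981398, 318645)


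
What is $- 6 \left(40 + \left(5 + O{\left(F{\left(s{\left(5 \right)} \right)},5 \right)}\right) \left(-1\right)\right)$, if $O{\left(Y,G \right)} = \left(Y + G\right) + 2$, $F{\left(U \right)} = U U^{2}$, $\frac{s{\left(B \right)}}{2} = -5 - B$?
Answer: $-48168$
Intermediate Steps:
$s{\left(B \right)} = -10 - 2 B$ ($s{\left(B \right)} = 2 \left(-5 - B\right) = -10 - 2 B$)
$F{\left(U \right)} = U^{3}$
$O{\left(Y,G \right)} = 2 + G + Y$ ($O{\left(Y,G \right)} = \left(G + Y\right) + 2 = 2 + G + Y$)
$- 6 \left(40 + \left(5 + O{\left(F{\left(s{\left(5 \right)} \right)},5 \right)}\right) \left(-1\right)\right) = - 6 \left(40 + \left(5 + \left(2 + 5 + \left(-10 - 10\right)^{3}\right)\right) \left(-1\right)\right) = - 6 \left(40 + \left(5 + \left(2 + 5 + \left(-20\right)^{3}\right)\right) \left(-1\right)\right) = - 6 \left(40 + \left(5 + \left(2 + 5 - 8000\right)\right) \left(-1\right)\right) = - 6 \left(40 + \left(5 - 7993\right) \left(-1\right)\right) = - 6 \left(40 - -7988\right) = - 6 \left(40 + 7988\right) = \left(-6\right) 8028 = -48168$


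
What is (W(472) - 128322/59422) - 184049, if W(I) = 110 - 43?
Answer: -5466353363/29711 ≈ -1.8398e+5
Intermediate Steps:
W(I) = 67
(W(472) - 128322/59422) - 184049 = (67 - 128322/59422) - 184049 = (67 - 128322*1/59422) - 184049 = (67 - 64161/29711) - 184049 = 1926476/29711 - 184049 = -5466353363/29711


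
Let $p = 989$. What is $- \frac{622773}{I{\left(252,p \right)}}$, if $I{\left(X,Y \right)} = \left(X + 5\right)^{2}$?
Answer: $- \frac{622773}{66049} \approx -9.429$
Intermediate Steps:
$I{\left(X,Y \right)} = \left(5 + X\right)^{2}$
$- \frac{622773}{I{\left(252,p \right)}} = - \frac{622773}{\left(5 + 252\right)^{2}} = - \frac{622773}{257^{2}} = - \frac{622773}{66049}$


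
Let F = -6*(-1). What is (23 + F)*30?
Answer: 870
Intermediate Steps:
F = 6
(23 + F)*30 = (23 + 6)*30 = 29*30 = 870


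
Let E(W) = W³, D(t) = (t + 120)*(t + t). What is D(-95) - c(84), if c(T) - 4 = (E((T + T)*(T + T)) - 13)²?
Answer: -505488617542178491376079675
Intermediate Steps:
D(t) = 2*t*(120 + t) (D(t) = (120 + t)*(2*t) = 2*t*(120 + t))
c(T) = 4 + (-13 + 64*T⁶)² (c(T) = 4 + (((T + T)*(T + T))³ - 13)² = 4 + (((2*T)*(2*T))³ - 13)² = 4 + ((4*T²)³ - 13)² = 4 + (64*T⁶ - 13)² = 4 + (-13 + 64*T⁶)²)
D(-95) - c(84) = 2*(-95)*(120 - 95) - (4 + (-13 + 64*84⁶)²) = 2*(-95)*25 - (4 + (-13 + 64*351298031616)²) = -4750 - (4 + (-13 + 22483074023424)²) = -4750 - (4 + 22483074023411²) = -4750 - (4 + 505488617542178491376074921) = -4750 - 1*505488617542178491376074925 = -4750 - 505488617542178491376074925 = -505488617542178491376079675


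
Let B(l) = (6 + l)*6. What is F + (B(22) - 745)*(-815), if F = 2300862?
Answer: 2771117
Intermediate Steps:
B(l) = 36 + 6*l
F + (B(22) - 745)*(-815) = 2300862 + ((36 + 6*22) - 745)*(-815) = 2300862 + ((36 + 132) - 745)*(-815) = 2300862 + (168 - 745)*(-815) = 2300862 - 577*(-815) = 2300862 + 470255 = 2771117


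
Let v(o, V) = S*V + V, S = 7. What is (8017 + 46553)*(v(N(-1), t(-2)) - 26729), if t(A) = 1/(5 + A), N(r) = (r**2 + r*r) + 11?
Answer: -1458456010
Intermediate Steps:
N(r) = 11 + 2*r**2 (N(r) = (r**2 + r**2) + 11 = 2*r**2 + 11 = 11 + 2*r**2)
v(o, V) = 8*V (v(o, V) = 7*V + V = 8*V)
(8017 + 46553)*(v(N(-1), t(-2)) - 26729) = (8017 + 46553)*(8/(5 - 2) - 26729) = 54570*(8/3 - 26729) = 54570*(-80179/3) = -1458456010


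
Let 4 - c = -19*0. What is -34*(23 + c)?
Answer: -918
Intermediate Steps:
c = 4 (c = 4 - (-19)*0 = 4 - 1*0 = 4 + 0 = 4)
-34*(23 + c) = -34*(23 + 4) = -34*27 = -918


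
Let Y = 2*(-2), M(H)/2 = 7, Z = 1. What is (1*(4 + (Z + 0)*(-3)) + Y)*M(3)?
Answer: -42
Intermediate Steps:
M(H) = 14 (M(H) = 2*7 = 14)
Y = -4
(1*(4 + (Z + 0)*(-3)) + Y)*M(3) = (1*(4 + (1 + 0)*(-3)) - 4)*14 = (1*(4 + 1*(-3)) - 4)*14 = (1*(4 - 3) - 4)*14 = (1*1 - 4)*14 = (1 - 4)*14 = -3*14 = -42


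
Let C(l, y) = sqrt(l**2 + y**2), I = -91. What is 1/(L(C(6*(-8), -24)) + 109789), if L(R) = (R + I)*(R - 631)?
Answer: 17009/2742931018 + 4332*sqrt(5)/6857327545 ≈ 7.6136e-6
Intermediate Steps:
L(R) = (-631 + R)*(-91 + R) (L(R) = (R - 91)*(R - 631) = (-91 + R)*(-631 + R) = (-631 + R)*(-91 + R))
1/(L(C(6*(-8), -24)) + 109789) = 1/((57421 + (sqrt((6*(-8))**2 + (-24)**2))**2 - 722*sqrt((6*(-8))**2 + (-24)**2)) + 109789) = 1/((57421 + (sqrt((-48)**2 + 576))**2 - 722*sqrt((-48)**2 + 576)) + 109789) = 1/((57421 + (sqrt(2304 + 576))**2 - 722*sqrt(2304 + 576)) + 109789) = 1/((57421 + (sqrt(2880))**2 - 17328*sqrt(5)) + 109789) = 1/((57421 + (24*sqrt(5))**2 - 17328*sqrt(5)) + 109789) = 1/((57421 + 2880 - 17328*sqrt(5)) + 109789) = 1/((60301 - 17328*sqrt(5)) + 109789) = 1/(170090 - 17328*sqrt(5))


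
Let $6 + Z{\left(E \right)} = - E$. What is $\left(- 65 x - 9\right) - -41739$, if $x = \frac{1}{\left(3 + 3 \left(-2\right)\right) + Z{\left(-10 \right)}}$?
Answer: $41665$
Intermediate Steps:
$Z{\left(E \right)} = -6 - E$
$x = 1$ ($x = \frac{1}{\left(3 + 3 \left(-2\right)\right) - -4} = \frac{1}{\left(3 - 6\right) + \left(-6 + 10\right)} = \frac{1}{-3 + 4} = 1^{-1} = 1$)
$\left(- 65 x - 9\right) - -41739 = \left(\left(-65\right) 1 - 9\right) - -41739 = \left(-65 - 9\right) + 41739 = -74 + 41739 = 41665$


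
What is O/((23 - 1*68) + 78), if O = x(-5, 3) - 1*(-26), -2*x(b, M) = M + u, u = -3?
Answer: 26/33 ≈ 0.78788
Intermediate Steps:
x(b, M) = 3/2 - M/2 (x(b, M) = -(M - 3)/2 = -(-3 + M)/2 = 3/2 - M/2)
O = 26 (O = (3/2 - 1/2*3) - 1*(-26) = (3/2 - 3/2) + 26 = 0 + 26 = 26)
O/((23 - 1*68) + 78) = 26/((23 - 1*68) + 78) = 26/((23 - 68) + 78) = 26/(-45 + 78) = 26/33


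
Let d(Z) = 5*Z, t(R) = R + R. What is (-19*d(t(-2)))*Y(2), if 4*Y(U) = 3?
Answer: 285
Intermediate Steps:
t(R) = 2*R
Y(U) = 3/4 (Y(U) = (1/4)*3 = 3/4)
(-19*d(t(-2)))*Y(2) = -95*2*(-2)*(3/4) = -95*(-4)*(3/4) = -19*(-20)*(3/4) = 380*(3/4) = 285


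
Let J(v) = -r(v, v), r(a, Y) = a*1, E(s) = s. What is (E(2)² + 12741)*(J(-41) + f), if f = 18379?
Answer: 234762900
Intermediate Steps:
r(a, Y) = a
J(v) = -v
(E(2)² + 12741)*(J(-41) + f) = (2² + 12741)*(-1*(-41) + 18379) = (4 + 12741)*(41 + 18379) = 12745*18420 = 234762900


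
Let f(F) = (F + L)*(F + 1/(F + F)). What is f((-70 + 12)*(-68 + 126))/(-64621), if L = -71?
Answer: -77744330955/434770088 ≈ -178.82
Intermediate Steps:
f(F) = (-71 + F)*(F + 1/(2*F)) (f(F) = (F - 71)*(F + 1/(F + F)) = (-71 + F)*(F + 1/(2*F)))
f((-70 + 12)*(-68 + 126))/(-64621) = (½ + ((-70 + 12)*(-68 + 126))² - 71*(-70 + 12)*(-68 + 126) - 71*1/((-70 + 12)*(-68 + 126))/2)/(-64621) = (½ + (-58*58)² - (-4118)*58 - 71/(2*((-58*58))))*(-1/64621) = (½ + (-3364)² - 71*(-3364) - 71/2/(-3364))*(-1/64621) = (½ + 11316496 + 238844 - 71/2*(-1/3364))*(-1/64621) = (½ + 11316496 + 238844 + 71/6728)*(-1/64621) = (77744330955/6728)*(-1/64621) = -77744330955/434770088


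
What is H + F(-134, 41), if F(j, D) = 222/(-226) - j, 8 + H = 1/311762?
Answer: 4404261887/35229106 ≈ 125.02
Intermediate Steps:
H = -2494095/311762 (H = -8 + 1/311762 = -2494095/311762 ≈ -8.0000)
F(j, D) = -111/113 - j (F(j, D) = 222*(-1/226) - j = -111/113 - j)
H + F(-134, 41) = -2494095/311762 + (-111/113 - 1*(-134)) = -2494095/311762 + (-111/113 + 134) = -2494095/311762 + 15031/113 = 4404261887/35229106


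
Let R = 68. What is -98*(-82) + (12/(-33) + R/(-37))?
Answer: 3269756/407 ≈ 8033.8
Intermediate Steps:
-98*(-82) + (12/(-33) + R/(-37)) = -98*(-82) + (12/(-33) + 68/(-37)) = 8036 + (12*(-1/33) + 68*(-1/37)) = 8036 + (-4/11 - 68/37) = 8036 - 896/407 = 3269756/407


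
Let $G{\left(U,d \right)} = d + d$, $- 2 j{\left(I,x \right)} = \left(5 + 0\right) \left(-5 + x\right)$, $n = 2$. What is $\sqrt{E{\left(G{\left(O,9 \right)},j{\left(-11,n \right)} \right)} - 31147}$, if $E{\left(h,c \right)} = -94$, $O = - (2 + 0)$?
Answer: $i \sqrt{31241} \approx 176.75 i$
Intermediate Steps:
$O = -2$ ($O = \left(-1\right) 2 = -2$)
$j{\left(I,x \right)} = \frac{25}{2} - \frac{5 x}{2}$ ($j{\left(I,x \right)} = - \frac{\left(5 + 0\right) \left(-5 + x\right)}{2} = - \frac{5 \left(-5 + x\right)}{2} = - \frac{-25 + 5 x}{2} = \frac{25}{2} - \frac{5 x}{2}$)
$G{\left(U,d \right)} = 2 d$
$\sqrt{E{\left(G{\left(O,9 \right)},j{\left(-11,n \right)} \right)} - 31147} = \sqrt{-94 - 31147} = \sqrt{-31241} = i \sqrt{31241}$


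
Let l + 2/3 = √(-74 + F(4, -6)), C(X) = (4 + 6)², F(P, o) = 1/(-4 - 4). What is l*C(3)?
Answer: -200/3 + 25*I*√1186 ≈ -66.667 + 860.96*I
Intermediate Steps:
F(P, o) = -⅛ (F(P, o) = 1/(-8) = -⅛)
C(X) = 100 (C(X) = 10² = 100)
l = -⅔ + I*√1186/4 (l = -⅔ + √(-74 - ⅛) = -⅔ + √(-593/8) = -⅔ + I*√1186/4 ≈ -0.66667 + 8.6096*I)
l*C(3) = (-⅔ + I*√1186/4)*100 = -200/3 + 25*I*√1186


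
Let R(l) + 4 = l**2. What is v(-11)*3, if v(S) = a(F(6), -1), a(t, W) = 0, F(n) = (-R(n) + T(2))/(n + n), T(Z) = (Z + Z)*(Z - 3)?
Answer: 0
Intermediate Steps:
R(l) = -4 + l**2
T(Z) = 2*Z*(-3 + Z) (T(Z) = (2*Z)*(-3 + Z) = 2*Z*(-3 + Z))
F(n) = -n/2 (F(n) = (-(-4 + n**2) + 2*2*(-3 + 2))/(n + n) = ((4 - n**2) + 2*2*(-1))/((2*n)) = ((4 - n**2) - 4)*(1/(2*n)) = (-n**2)*(1/(2*n)) = -n/2)
v(S) = 0
v(-11)*3 = 0*3 = 0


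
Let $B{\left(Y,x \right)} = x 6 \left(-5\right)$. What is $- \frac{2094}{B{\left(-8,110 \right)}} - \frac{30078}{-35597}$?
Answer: $\frac{28966253}{19578350} \approx 1.4795$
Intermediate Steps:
$B{\left(Y,x \right)} = - 30 x$ ($B{\left(Y,x \right)} = 6 x \left(-5\right) = - 30 x$)
$- \frac{2094}{B{\left(-8,110 \right)}} - \frac{30078}{-35597} = - \frac{2094}{\left(-30\right) 110} - \frac{30078}{-35597} = - \frac{2094}{-3300} - - \frac{30078}{35597} = \left(-2094\right) \left(- \frac{1}{3300}\right) + \frac{30078}{35597} = \frac{349}{550} + \frac{30078}{35597} = \frac{28966253}{19578350}$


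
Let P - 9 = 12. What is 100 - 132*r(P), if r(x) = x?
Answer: -2672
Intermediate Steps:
P = 21 (P = 9 + 12 = 21)
100 - 132*r(P) = 100 - 132*21 = 100 - 2772 = -2672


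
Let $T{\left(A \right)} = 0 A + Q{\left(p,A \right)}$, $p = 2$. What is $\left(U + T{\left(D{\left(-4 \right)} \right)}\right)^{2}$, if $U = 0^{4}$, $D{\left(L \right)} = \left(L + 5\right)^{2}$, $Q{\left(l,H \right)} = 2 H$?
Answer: $4$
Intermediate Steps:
$D{\left(L \right)} = \left(5 + L\right)^{2}$
$U = 0$
$T{\left(A \right)} = 2 A$ ($T{\left(A \right)} = 0 A + 2 A = 0 + 2 A = 2 A$)
$\left(U + T{\left(D{\left(-4 \right)} \right)}\right)^{2} = \left(0 + 2 \left(5 - 4\right)^{2}\right)^{2} = \left(0 + 2 \cdot 1^{2}\right)^{2} = \left(0 + 2 \cdot 1\right)^{2} = \left(0 + 2\right)^{2} = 2^{2} = 4$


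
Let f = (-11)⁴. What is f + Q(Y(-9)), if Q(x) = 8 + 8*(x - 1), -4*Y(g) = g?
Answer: 14659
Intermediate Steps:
Y(g) = -g/4
f = 14641
Q(x) = 8*x (Q(x) = 8 + 8*(-1 + x) = 8 + (-8 + 8*x) = 8*x)
f + Q(Y(-9)) = 14641 + 8*(-¼*(-9)) = 14641 + 8*(9/4) = 14641 + 18 = 14659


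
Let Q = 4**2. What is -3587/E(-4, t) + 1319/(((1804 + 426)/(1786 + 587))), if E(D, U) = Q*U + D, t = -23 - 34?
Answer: 1437533551/1021340 ≈ 1407.5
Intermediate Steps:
t = -57
Q = 16
E(D, U) = D + 16*U (E(D, U) = 16*U + D = D + 16*U)
-3587/E(-4, t) + 1319/(((1804 + 426)/(1786 + 587))) = -3587/(-4 + 16*(-57)) + 1319/(((1804 + 426)/(1786 + 587))) = -3587/(-4 - 912) + 1319/((2230/2373)) = -3587/(-916) + 1319/((2230*(1/2373))) = -3587*(-1/916) + 1319/(2230/2373) = 3587/916 + 1319*(2373/2230) = 3587/916 + 3129987/2230 = 1437533551/1021340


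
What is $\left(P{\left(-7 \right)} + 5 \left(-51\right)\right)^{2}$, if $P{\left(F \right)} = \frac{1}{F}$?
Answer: $\frac{3189796}{49} \approx 65098.0$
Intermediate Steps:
$\left(P{\left(-7 \right)} + 5 \left(-51\right)\right)^{2} = \left(\frac{1}{-7} + 5 \left(-51\right)\right)^{2} = \left(- \frac{1}{7} - 255\right)^{2} = \left(- \frac{1786}{7}\right)^{2} = \frac{3189796}{49}$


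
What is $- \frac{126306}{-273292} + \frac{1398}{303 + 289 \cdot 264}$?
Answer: $\frac{1676162585}{3488982318} \approx 0.48042$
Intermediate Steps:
$- \frac{126306}{-273292} + \frac{1398}{303 + 289 \cdot 264} = \left(-126306\right) \left(- \frac{1}{273292}\right) + \frac{1398}{303 + 76296} = \frac{63153}{136646} + \frac{1398}{76599} = \frac{63153}{136646} + 1398 \cdot \frac{1}{76599} = \frac{63153}{136646} + \frac{466}{25533} = \frac{1676162585}{3488982318}$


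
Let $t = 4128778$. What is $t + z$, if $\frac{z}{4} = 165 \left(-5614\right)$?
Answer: $423538$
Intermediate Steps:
$z = -3705240$ ($z = 4 \cdot 165 \left(-5614\right) = 4 \left(-926310\right) = -3705240$)
$t + z = 4128778 - 3705240 = 423538$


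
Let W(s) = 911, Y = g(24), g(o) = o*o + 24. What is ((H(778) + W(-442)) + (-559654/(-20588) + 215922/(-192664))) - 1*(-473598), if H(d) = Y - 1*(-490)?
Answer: 235824801033611/495820804 ≈ 4.7563e+5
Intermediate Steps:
g(o) = 24 + o² (g(o) = o² + 24 = 24 + o²)
Y = 600 (Y = 24 + 24² = 24 + 576 = 600)
H(d) = 1090 (H(d) = 600 - 1*(-490) = 600 + 490 = 1090)
((H(778) + W(-442)) + (-559654/(-20588) + 215922/(-192664))) - 1*(-473598) = ((1090 + 911) + (-559654/(-20588) + 215922/(-192664))) - 1*(-473598) = (2001 + (-559654*(-1/20588) + 215922*(-1/192664))) + 473598 = (2001 + (279827/10294 - 107961/96332)) + 473598 = (2001 + 12922472015/495820804) + 473598 = 1005059900819/495820804 + 473598 = 235824801033611/495820804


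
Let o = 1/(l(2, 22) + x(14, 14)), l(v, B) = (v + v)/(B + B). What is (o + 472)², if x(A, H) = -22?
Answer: 12937015081/58081 ≈ 2.2274e+5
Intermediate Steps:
l(v, B) = v/B (l(v, B) = (2*v)/((2*B)) = (2*v)*(1/(2*B)) = v/B)
o = -11/241 (o = 1/(2/22 - 22) = 1/(2*(1/22) - 22) = 1/(1/11 - 22) = 1/(-241/11) = -11/241 ≈ -0.045643)
(o + 472)² = (-11/241 + 472)² = (113741/241)² = 12937015081/58081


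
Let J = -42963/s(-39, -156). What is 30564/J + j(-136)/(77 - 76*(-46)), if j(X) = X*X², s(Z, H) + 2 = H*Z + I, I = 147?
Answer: -262770184172/51168933 ≈ -5135.3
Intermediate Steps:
s(Z, H) = 145 + H*Z (s(Z, H) = -2 + (H*Z + 147) = -2 + (147 + H*Z) = 145 + H*Z)
j(X) = X³
J = -42963/6229 (J = -42963/(145 - 156*(-39)) = -42963/(145 + 6084) = -42963/6229 ≈ -6.8973)
30564/J + j(-136)/(77 - 76*(-46)) = 30564/(-42963/6229) + (-136)³/(77 - 76*(-46)) = 30564*(-6229/42963) - 2515456/(77 + 3496) = -63461052/14321 - 2515456/3573 = -262770184172/51168933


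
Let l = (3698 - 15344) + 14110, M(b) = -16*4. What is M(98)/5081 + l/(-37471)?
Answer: -2131104/27198593 ≈ -0.078353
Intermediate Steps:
M(b) = -64
l = 2464 (l = -11646 + 14110 = 2464)
M(98)/5081 + l/(-37471) = -64/5081 + 2464/(-37471) = -64*1/5081 + 2464*(-1/37471) = -64/5081 - 352/5353 = -2131104/27198593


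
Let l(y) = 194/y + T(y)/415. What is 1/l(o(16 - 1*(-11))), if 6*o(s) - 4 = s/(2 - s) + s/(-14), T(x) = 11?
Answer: 144005/169074817 ≈ 0.00085172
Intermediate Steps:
o(s) = 2/3 - s/84 + s/(6*(2 - s)) (o(s) = 2/3 + (s/(2 - s) + s/(-14))/6 = 2/3 + (s/(2 - s) + s*(-1/14))/6 = 2/3 + (s/(2 - s) - s/14)/6 = 2/3 + (-s/14 + s/(2 - s))/6 = 2/3 + (-s/84 + s/(6*(2 - s))) = 2/3 - s/84 + s/(6*(2 - s)))
l(y) = 11/415 + 194/y (l(y) = 194/y + 11/415 = 11/415 + 194/y)
1/l(o(16 - 1*(-11))) = 1/(11/415 + 194/(((-112 - (16 - 1*(-11))**2 + 44*(16 - 1*(-11)))/(84*(-2 + (16 - 1*(-11))))))) = 1/(11/415 + 194/(((-112 - (16 + 11)**2 + 44*(16 + 11))/(84*(-2 + (16 + 11)))))) = 1/(11/415 + 194/(((-112 - 1*27**2 + 44*27)/(84*(-2 + 27))))) = 1/(11/415 + 194/(((1/84)*(-112 - 1*729 + 1188)/25))) = 1/(11/415 + 194/(((1/84)*(1/25)*(-112 - 729 + 1188)))) = 1/(11/415 + 194/(((1/84)*(1/25)*347))) = 1/(11/415 + 194/(347/2100)) = 1/(11/415 + 194*(2100/347)) = 1/(11/415 + 407400/347) = 1/(169074817/144005) = 144005/169074817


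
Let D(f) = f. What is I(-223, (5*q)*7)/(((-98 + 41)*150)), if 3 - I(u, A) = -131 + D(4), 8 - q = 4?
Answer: -13/855 ≈ -0.015205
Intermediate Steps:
q = 4 (q = 8 - 1*4 = 8 - 4 = 4)
I(u, A) = 130 (I(u, A) = 3 - (-131 + 4) = 3 - 1*(-127) = 3 + 127 = 130)
I(-223, (5*q)*7)/(((-98 + 41)*150)) = 130/(((-98 + 41)*150)) = 130/((-57*150)) = 130/(-8550) = 130*(-1/8550) = -13/855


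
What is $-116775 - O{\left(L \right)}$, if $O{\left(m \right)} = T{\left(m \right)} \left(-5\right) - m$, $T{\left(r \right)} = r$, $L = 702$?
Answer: $-112563$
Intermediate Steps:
$O{\left(m \right)} = - 6 m$ ($O{\left(m \right)} = m \left(-5\right) - m = - 5 m - m = - 6 m$)
$-116775 - O{\left(L \right)} = -116775 - \left(-6\right) 702 = -116775 - -4212 = -116775 + 4212 = -112563$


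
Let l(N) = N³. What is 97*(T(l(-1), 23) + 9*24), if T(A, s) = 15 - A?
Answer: 22504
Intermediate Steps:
97*(T(l(-1), 23) + 9*24) = 97*((15 - 1*(-1)³) + 9*24) = 97*((15 - 1*(-1)) + 216) = 97*((15 + 1) + 216) = 97*(16 + 216) = 97*232 = 22504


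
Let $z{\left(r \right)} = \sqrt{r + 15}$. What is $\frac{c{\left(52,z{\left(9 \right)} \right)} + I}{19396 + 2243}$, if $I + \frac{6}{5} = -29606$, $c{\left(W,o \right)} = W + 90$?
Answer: $- \frac{147326}{108195} \approx -1.3617$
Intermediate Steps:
$z{\left(r \right)} = \sqrt{15 + r}$
$c{\left(W,o \right)} = 90 + W$
$I = - \frac{148036}{5}$ ($I = - \frac{6}{5} - 29606 = - \frac{148036}{5} \approx -29607.0$)
$\frac{c{\left(52,z{\left(9 \right)} \right)} + I}{19396 + 2243} = \frac{\left(90 + 52\right) - \frac{148036}{5}}{19396 + 2243} = \frac{142 - \frac{148036}{5}}{21639} = \left(- \frac{147326}{5}\right) \frac{1}{21639} = - \frac{147326}{108195}$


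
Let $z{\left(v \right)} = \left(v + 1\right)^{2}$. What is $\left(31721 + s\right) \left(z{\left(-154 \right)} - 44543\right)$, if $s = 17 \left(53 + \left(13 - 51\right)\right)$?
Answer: $-675780784$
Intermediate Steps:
$z{\left(v \right)} = \left(1 + v\right)^{2}$
$s = 255$ ($s = 17 \left(53 + \left(13 - 51\right)\right) = 17 \left(53 - 38\right) = 17 \cdot 15 = 255$)
$\left(31721 + s\right) \left(z{\left(-154 \right)} - 44543\right) = \left(31721 + 255\right) \left(\left(1 - 154\right)^{2} - 44543\right) = 31976 \left(\left(-153\right)^{2} - 44543\right) = 31976 \left(23409 - 44543\right) = 31976 \left(-21134\right) = -675780784$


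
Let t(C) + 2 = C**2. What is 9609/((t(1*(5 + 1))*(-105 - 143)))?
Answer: -9609/8432 ≈ -1.1396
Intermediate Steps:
t(C) = -2 + C**2
9609/((t(1*(5 + 1))*(-105 - 143))) = 9609/(((-2 + (1*(5 + 1))**2)*(-105 - 143))) = 9609/(((-2 + (1*6)**2)*(-248))) = 9609/(((-2 + 6**2)*(-248))) = 9609/(((-2 + 36)*(-248))) = 9609/((34*(-248))) = 9609/(-8432) = 9609*(-1/8432) = -9609/8432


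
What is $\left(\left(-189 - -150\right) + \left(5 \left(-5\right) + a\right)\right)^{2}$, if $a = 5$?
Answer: $3481$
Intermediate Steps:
$\left(\left(-189 - -150\right) + \left(5 \left(-5\right) + a\right)\right)^{2} = \left(\left(-189 - -150\right) + \left(5 \left(-5\right) + 5\right)\right)^{2} = \left(\left(-189 + 150\right) + \left(-25 + 5\right)\right)^{2} = \left(-39 - 20\right)^{2} = \left(-59\right)^{2} = 3481$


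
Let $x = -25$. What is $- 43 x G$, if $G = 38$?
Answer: $40850$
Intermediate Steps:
$- 43 x G = \left(-43\right) \left(-25\right) 38 = 1075 \cdot 38 = 40850$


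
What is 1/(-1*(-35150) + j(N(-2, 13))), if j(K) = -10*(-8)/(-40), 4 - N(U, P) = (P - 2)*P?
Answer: 1/35148 ≈ 2.8451e-5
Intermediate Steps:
N(U, P) = 4 - P*(-2 + P) (N(U, P) = 4 - (P - 2)*P = 4 - (-2 + P)*P = 4 - P*(-2 + P))
j(K) = -2 (j(K) = 80*(-1/40) = -2)
1/(-1*(-35150) + j(N(-2, 13))) = 1/(-1*(-35150) - 2) = 1/(35150 - 2) = 1/35148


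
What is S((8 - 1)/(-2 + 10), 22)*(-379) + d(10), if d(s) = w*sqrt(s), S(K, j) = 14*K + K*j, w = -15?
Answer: -23877/2 - 15*sqrt(10) ≈ -11986.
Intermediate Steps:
d(s) = -15*sqrt(s)
S((8 - 1)/(-2 + 10), 22)*(-379) + d(10) = (((8 - 1)/(-2 + 10))*(14 + 22))*(-379) - 15*sqrt(10) = ((7/8)*36)*(-379) - 15*sqrt(10) = (63/2)*(-379) - 15*sqrt(10) = -23877/2 - 15*sqrt(10)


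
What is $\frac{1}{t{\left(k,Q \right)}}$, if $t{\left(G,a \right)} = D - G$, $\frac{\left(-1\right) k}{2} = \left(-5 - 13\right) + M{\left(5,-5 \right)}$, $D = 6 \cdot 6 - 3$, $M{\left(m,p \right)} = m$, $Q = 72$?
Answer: $\frac{1}{7} \approx 0.14286$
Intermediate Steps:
$D = 33$ ($D = 36 - 3 = 33$)
$k = 26$ ($k = - 2 \left(\left(-5 - 13\right) + 5\right) = - 2 \left(-18 + 5\right) = \left(-2\right) \left(-13\right) = 26$)
$t{\left(G,a \right)} = 33 - G$
$\frac{1}{t{\left(k,Q \right)}} = \frac{1}{33 - 26} = \frac{1}{7}$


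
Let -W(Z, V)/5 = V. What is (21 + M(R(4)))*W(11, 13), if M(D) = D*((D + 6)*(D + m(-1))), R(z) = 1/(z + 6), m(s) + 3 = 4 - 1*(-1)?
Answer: -289653/200 ≈ -1448.3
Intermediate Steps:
m(s) = 2 (m(s) = -3 + (4 - 1*(-1)) = -3 + (4 + 1) = -3 + 5 = 2)
W(Z, V) = -5*V
R(z) = 1/(6 + z)
M(D) = D*(2 + D)*(6 + D) (M(D) = D*((D + 6)*(D + 2)) = D*((6 + D)*(2 + D)) = D*((2 + D)*(6 + D)) = D*(2 + D)*(6 + D))
(21 + M(R(4)))*W(11, 13) = (21 + (12 + (1/(6 + 4))**2 + 8/(6 + 4))/(6 + 4))*(-5*13) = (21 + (12 + (1/10)**2 + 8/10)/10)*(-65) = (21 + (12 + (1/10)**2 + 8*(1/10))/10)*(-65) = (21 + (12 + 1/100 + 4/5)/10)*(-65) = (21 + (1/10)*(1281/100))*(-65) = (21 + 1281/1000)*(-65) = (22281/1000)*(-65) = -289653/200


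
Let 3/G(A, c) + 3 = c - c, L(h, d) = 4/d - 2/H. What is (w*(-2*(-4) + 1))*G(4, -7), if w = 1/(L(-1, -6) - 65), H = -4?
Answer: 54/391 ≈ 0.13811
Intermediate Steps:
L(h, d) = ½ + 4/d (L(h, d) = 4/d - 2/(-4) = 4/d - 2*(-¼) = 4/d + ½ = ½ + 4/d)
w = -6/391 (w = 1/((½)*(8 - 6)/(-6) - 65) = 1/((½)*(-⅙)*2 - 65) = 1/(-⅙ - 65) = 1/(-391/6) = -6/391 ≈ -0.015345)
G(A, c) = -1 (G(A, c) = 3/(-3 + (c - c)) = 3/(-3 + 0) = 3/(-3) = 3*(-⅓) = -1)
(w*(-2*(-4) + 1))*G(4, -7) = -6*(-2*(-4) + 1)/391*(-1) = -6*(8 + 1)/391*(-1) = -6/391*9*(-1) = -54/391*(-1) = 54/391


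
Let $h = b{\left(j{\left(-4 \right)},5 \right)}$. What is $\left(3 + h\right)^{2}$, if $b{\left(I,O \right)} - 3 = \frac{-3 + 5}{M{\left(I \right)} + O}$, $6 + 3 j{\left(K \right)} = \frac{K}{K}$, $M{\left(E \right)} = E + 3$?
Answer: $\frac{14400}{361} \approx 39.889$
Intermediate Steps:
$M{\left(E \right)} = 3 + E$
$j{\left(K \right)} = - \frac{5}{3}$ ($j{\left(K \right)} = -2 + \frac{K \frac{1}{K}}{3} = -2 + \frac{1}{3} \cdot 1 = -2 + \frac{1}{3} = - \frac{5}{3}$)
$b{\left(I,O \right)} = 3 + \frac{2}{3 + I + O}$ ($b{\left(I,O \right)} = 3 + \frac{-3 + 5}{\left(3 + I\right) + O} = 3 + \frac{2}{3 + I + O}$)
$h = \frac{63}{19}$ ($h = \frac{11 + 3 \left(- \frac{5}{3}\right) + 3 \cdot 5}{3 - \frac{5}{3} + 5} = \frac{11 - 5 + 15}{\frac{19}{3}} = \frac{3}{19} \cdot 21 = \frac{63}{19} \approx 3.3158$)
$\left(3 + h\right)^{2} = \left(3 + \frac{63}{19}\right)^{2} = \left(\frac{120}{19}\right)^{2} = \frac{14400}{361}$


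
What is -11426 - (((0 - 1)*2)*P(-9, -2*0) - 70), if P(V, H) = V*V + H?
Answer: -11194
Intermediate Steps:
P(V, H) = H + V² (P(V, H) = V² + H = H + V²)
-11426 - (((0 - 1)*2)*P(-9, -2*0) - 70) = -11426 - (((0 - 1)*2)*(-2*0 + (-9)²) - 70) = -11426 - ((-1*2)*(0 + 81) - 70) = -11426 - (-2*81 - 70) = -11426 - (-162 - 70) = -11426 - 1*(-232) = -11426 + 232 = -11194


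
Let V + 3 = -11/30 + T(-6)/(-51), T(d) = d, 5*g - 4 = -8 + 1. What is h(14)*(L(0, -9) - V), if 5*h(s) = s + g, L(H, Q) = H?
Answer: 111019/12750 ≈ 8.7074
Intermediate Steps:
g = -⅗ (g = ⅘ + (-8 + 1)/5 = ⅘ + (⅕)*(-7) = ⅘ - 7/5 = -⅗ ≈ -0.60000)
h(s) = -3/25 + s/5 (h(s) = (s - ⅗)/5 = (-⅗ + s)/5 = -3/25 + s/5)
V = -1657/510 (V = -3 + (-11/30 - 6/(-51)) = -3 + (-11*1/30 - 6*(-1/51)) = -3 + (-11/30 + 2/17) = -3 - 127/510 = -1657/510 ≈ -3.2490)
h(14)*(L(0, -9) - V) = (-3/25 + (⅕)*14)*(0 - 1*(-1657/510)) = (-3/25 + 14/5)*(0 + 1657/510) = (67/25)*(1657/510) = 111019/12750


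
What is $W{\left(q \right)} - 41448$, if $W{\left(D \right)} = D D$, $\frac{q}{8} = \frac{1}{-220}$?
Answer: $- \frac{125380196}{3025} \approx -41448.0$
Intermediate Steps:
$q = - \frac{2}{55}$ ($q = \frac{8}{-220} = 8 \left(- \frac{1}{220}\right) = - \frac{2}{55} \approx -0.036364$)
$W{\left(D \right)} = D^{2}$
$W{\left(q \right)} - 41448 = \left(- \frac{2}{55}\right)^{2} - 41448 = \frac{4}{3025} - 41448 = - \frac{125380196}{3025}$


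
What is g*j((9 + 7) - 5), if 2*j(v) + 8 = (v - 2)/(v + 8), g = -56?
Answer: 4004/19 ≈ 210.74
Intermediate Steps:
j(v) = -4 + (-2 + v)/(2*(8 + v)) (j(v) = -4 + ((v - 2)/(v + 8))/2 = -4 + ((-2 + v)/(8 + v))/2 = -4 + (-2 + v)/(2*(8 + v)))
g*j((9 + 7) - 5) = -28*(-66 - 7*((9 + 7) - 5))/(8 + ((9 + 7) - 5)) = -28*(-66 - 7*(16 - 5))/(8 + (16 - 5)) = -28*(-66 - 7*11)/(8 + 11) = -28*(-66 - 77)/19 = -28*(-143)/19 = -56*(-143/38) = 4004/19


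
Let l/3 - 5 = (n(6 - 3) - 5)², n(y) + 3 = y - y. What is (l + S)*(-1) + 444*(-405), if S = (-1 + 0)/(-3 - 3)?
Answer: -1080163/6 ≈ -1.8003e+5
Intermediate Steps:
n(y) = -3 (n(y) = -3 + (y - y) = -3 + 0 = -3)
S = ⅙ (S = -1/(-6) = -1*(-⅙) = ⅙ ≈ 0.16667)
l = 207 (l = 15 + 3*(-3 - 5)² = 15 + 3*(-8)² = 15 + 3*64 = 15 + 192 = 207)
(l + S)*(-1) + 444*(-405) = (207 + ⅙)*(-1) + 444*(-405) = (1243/6)*(-1) - 179820 = -1243/6 - 179820 = -1080163/6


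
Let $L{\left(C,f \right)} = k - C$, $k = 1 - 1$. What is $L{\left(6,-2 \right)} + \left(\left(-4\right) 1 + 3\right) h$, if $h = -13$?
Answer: $7$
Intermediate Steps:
$k = 0$
$L{\left(C,f \right)} = - C$ ($L{\left(C,f \right)} = 0 - C = - C$)
$L{\left(6,-2 \right)} + \left(\left(-4\right) 1 + 3\right) h = \left(-1\right) 6 + \left(\left(-4\right) 1 + 3\right) \left(-13\right) = -6 + \left(-4 + 3\right) \left(-13\right) = -6 - -13 = -6 + 13 = 7$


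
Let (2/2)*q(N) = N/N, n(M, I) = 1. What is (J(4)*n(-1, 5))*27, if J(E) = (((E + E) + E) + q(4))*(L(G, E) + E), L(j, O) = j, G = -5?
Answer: -351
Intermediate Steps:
q(N) = 1 (q(N) = N/N = 1)
J(E) = (1 + 3*E)*(-5 + E) (J(E) = (((E + E) + E) + 1)*(-5 + E) = ((2*E + E) + 1)*(-5 + E) = (3*E + 1)*(-5 + E) = (1 + 3*E)*(-5 + E))
(J(4)*n(-1, 5))*27 = ((-5 - 14*4 + 3*4²)*1)*27 = ((-5 - 56 + 3*16)*1)*27 = ((-5 - 56 + 48)*1)*27 = -13*1*27 = -13*27 = -351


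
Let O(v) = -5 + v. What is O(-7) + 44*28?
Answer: 1220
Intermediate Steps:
O(-7) + 44*28 = (-5 - 7) + 44*28 = -12 + 1232 = 1220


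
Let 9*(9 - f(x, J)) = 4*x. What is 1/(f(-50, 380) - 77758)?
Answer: -9/699541 ≈ -1.2866e-5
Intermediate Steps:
f(x, J) = 9 - 4*x/9
1/(f(-50, 380) - 77758) = 1/((9 - 4/9*(-50)) - 77758) = 1/((9 + 200/9) - 77758) = 1/(281/9 - 77758) = 1/(-699541/9) = -9/699541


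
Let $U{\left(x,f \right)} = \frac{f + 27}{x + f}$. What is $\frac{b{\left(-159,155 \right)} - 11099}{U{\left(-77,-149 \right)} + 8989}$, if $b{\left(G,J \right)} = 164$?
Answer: $- \frac{411885}{338606} \approx -1.2164$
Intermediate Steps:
$U{\left(x,f \right)} = \frac{27 + f}{f + x}$
$\frac{b{\left(-159,155 \right)} - 11099}{U{\left(-77,-149 \right)} + 8989} = \frac{164 - 11099}{\frac{27 - 149}{-149 - 77} + 8989} = - \frac{10935}{\frac{1}{-226} \left(-122\right) + 8989} = - \frac{10935}{\left(- \frac{1}{226}\right) \left(-122\right) + 8989} = - \frac{10935}{\frac{61}{113} + 8989} = - \frac{10935}{\frac{1015818}{113}} = \left(-10935\right) \frac{113}{1015818} = - \frac{411885}{338606}$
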